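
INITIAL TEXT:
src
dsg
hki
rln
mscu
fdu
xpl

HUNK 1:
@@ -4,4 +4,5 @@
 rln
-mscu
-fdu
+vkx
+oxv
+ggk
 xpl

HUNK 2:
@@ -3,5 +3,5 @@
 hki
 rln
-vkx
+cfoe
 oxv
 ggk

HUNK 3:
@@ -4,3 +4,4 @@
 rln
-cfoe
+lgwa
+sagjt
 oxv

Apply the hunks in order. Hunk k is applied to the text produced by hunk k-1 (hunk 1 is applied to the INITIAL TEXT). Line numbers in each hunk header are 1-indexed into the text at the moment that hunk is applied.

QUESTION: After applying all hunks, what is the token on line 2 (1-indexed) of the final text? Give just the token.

Hunk 1: at line 4 remove [mscu,fdu] add [vkx,oxv,ggk] -> 8 lines: src dsg hki rln vkx oxv ggk xpl
Hunk 2: at line 3 remove [vkx] add [cfoe] -> 8 lines: src dsg hki rln cfoe oxv ggk xpl
Hunk 3: at line 4 remove [cfoe] add [lgwa,sagjt] -> 9 lines: src dsg hki rln lgwa sagjt oxv ggk xpl
Final line 2: dsg

Answer: dsg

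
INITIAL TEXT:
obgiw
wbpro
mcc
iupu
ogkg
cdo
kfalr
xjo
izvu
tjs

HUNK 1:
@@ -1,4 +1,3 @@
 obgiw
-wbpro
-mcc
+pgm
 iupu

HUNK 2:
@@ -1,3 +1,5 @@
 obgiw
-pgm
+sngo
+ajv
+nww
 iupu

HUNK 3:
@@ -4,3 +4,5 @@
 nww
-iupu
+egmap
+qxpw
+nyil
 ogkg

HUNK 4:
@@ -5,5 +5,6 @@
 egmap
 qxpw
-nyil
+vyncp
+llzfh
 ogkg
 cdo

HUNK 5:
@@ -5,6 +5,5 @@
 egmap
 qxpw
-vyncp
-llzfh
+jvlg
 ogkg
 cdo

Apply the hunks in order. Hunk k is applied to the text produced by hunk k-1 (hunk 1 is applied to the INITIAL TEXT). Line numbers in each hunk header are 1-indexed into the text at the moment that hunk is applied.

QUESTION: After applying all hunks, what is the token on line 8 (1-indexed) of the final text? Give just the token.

Hunk 1: at line 1 remove [wbpro,mcc] add [pgm] -> 9 lines: obgiw pgm iupu ogkg cdo kfalr xjo izvu tjs
Hunk 2: at line 1 remove [pgm] add [sngo,ajv,nww] -> 11 lines: obgiw sngo ajv nww iupu ogkg cdo kfalr xjo izvu tjs
Hunk 3: at line 4 remove [iupu] add [egmap,qxpw,nyil] -> 13 lines: obgiw sngo ajv nww egmap qxpw nyil ogkg cdo kfalr xjo izvu tjs
Hunk 4: at line 5 remove [nyil] add [vyncp,llzfh] -> 14 lines: obgiw sngo ajv nww egmap qxpw vyncp llzfh ogkg cdo kfalr xjo izvu tjs
Hunk 5: at line 5 remove [vyncp,llzfh] add [jvlg] -> 13 lines: obgiw sngo ajv nww egmap qxpw jvlg ogkg cdo kfalr xjo izvu tjs
Final line 8: ogkg

Answer: ogkg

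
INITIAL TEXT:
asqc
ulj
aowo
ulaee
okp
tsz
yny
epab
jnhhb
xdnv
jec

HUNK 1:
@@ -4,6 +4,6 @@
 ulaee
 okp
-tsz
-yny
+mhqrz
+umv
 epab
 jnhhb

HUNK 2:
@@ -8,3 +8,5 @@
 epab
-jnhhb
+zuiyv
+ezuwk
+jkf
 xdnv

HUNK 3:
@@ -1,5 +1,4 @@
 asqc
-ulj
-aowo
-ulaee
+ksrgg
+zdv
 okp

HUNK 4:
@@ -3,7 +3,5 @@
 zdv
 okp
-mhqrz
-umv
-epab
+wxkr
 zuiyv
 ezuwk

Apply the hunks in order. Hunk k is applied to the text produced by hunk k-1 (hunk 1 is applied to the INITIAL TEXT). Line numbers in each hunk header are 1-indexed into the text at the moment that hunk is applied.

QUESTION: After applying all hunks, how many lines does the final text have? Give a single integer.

Answer: 10

Derivation:
Hunk 1: at line 4 remove [tsz,yny] add [mhqrz,umv] -> 11 lines: asqc ulj aowo ulaee okp mhqrz umv epab jnhhb xdnv jec
Hunk 2: at line 8 remove [jnhhb] add [zuiyv,ezuwk,jkf] -> 13 lines: asqc ulj aowo ulaee okp mhqrz umv epab zuiyv ezuwk jkf xdnv jec
Hunk 3: at line 1 remove [ulj,aowo,ulaee] add [ksrgg,zdv] -> 12 lines: asqc ksrgg zdv okp mhqrz umv epab zuiyv ezuwk jkf xdnv jec
Hunk 4: at line 3 remove [mhqrz,umv,epab] add [wxkr] -> 10 lines: asqc ksrgg zdv okp wxkr zuiyv ezuwk jkf xdnv jec
Final line count: 10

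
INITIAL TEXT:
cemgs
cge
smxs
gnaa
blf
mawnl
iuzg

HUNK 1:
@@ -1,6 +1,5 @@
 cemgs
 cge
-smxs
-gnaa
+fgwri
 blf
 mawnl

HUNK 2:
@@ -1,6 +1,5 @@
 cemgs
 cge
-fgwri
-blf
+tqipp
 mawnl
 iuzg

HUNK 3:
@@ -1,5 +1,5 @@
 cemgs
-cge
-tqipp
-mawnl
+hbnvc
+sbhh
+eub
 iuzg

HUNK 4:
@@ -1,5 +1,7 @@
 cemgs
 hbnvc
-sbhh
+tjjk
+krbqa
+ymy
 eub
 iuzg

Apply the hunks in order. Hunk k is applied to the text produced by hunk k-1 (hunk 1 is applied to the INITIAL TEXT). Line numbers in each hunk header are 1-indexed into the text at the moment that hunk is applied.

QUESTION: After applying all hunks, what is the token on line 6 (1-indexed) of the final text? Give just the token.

Hunk 1: at line 1 remove [smxs,gnaa] add [fgwri] -> 6 lines: cemgs cge fgwri blf mawnl iuzg
Hunk 2: at line 1 remove [fgwri,blf] add [tqipp] -> 5 lines: cemgs cge tqipp mawnl iuzg
Hunk 3: at line 1 remove [cge,tqipp,mawnl] add [hbnvc,sbhh,eub] -> 5 lines: cemgs hbnvc sbhh eub iuzg
Hunk 4: at line 1 remove [sbhh] add [tjjk,krbqa,ymy] -> 7 lines: cemgs hbnvc tjjk krbqa ymy eub iuzg
Final line 6: eub

Answer: eub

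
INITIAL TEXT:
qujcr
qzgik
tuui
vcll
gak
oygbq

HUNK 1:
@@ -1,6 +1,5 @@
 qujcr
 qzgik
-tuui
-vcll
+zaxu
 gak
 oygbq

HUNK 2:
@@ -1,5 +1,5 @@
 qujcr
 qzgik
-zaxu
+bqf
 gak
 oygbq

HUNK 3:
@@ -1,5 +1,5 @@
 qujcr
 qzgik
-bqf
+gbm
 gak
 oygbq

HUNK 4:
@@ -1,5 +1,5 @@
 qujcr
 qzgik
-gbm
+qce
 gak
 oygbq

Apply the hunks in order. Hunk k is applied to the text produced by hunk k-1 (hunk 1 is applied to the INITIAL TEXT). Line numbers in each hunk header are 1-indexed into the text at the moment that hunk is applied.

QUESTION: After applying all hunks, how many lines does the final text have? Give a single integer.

Hunk 1: at line 1 remove [tuui,vcll] add [zaxu] -> 5 lines: qujcr qzgik zaxu gak oygbq
Hunk 2: at line 1 remove [zaxu] add [bqf] -> 5 lines: qujcr qzgik bqf gak oygbq
Hunk 3: at line 1 remove [bqf] add [gbm] -> 5 lines: qujcr qzgik gbm gak oygbq
Hunk 4: at line 1 remove [gbm] add [qce] -> 5 lines: qujcr qzgik qce gak oygbq
Final line count: 5

Answer: 5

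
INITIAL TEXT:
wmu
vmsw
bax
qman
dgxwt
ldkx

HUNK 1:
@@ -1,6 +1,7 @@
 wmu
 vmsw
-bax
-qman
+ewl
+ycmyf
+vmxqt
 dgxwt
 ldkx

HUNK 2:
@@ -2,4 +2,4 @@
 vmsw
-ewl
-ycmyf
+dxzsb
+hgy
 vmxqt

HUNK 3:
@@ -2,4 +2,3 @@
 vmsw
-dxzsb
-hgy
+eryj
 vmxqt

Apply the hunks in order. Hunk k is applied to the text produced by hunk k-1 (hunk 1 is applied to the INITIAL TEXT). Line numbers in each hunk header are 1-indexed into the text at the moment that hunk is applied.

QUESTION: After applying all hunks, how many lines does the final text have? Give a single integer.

Answer: 6

Derivation:
Hunk 1: at line 1 remove [bax,qman] add [ewl,ycmyf,vmxqt] -> 7 lines: wmu vmsw ewl ycmyf vmxqt dgxwt ldkx
Hunk 2: at line 2 remove [ewl,ycmyf] add [dxzsb,hgy] -> 7 lines: wmu vmsw dxzsb hgy vmxqt dgxwt ldkx
Hunk 3: at line 2 remove [dxzsb,hgy] add [eryj] -> 6 lines: wmu vmsw eryj vmxqt dgxwt ldkx
Final line count: 6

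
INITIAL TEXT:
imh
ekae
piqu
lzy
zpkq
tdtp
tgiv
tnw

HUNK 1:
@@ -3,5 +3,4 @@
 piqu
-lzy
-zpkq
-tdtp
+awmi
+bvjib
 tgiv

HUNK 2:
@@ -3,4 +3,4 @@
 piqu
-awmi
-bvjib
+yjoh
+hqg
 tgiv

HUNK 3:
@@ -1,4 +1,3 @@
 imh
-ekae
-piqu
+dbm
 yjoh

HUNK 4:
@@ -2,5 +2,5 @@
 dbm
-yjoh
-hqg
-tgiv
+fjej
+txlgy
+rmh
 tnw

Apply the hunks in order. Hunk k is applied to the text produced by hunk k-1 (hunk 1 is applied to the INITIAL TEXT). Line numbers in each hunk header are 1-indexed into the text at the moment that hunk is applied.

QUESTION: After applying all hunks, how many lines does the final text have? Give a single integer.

Hunk 1: at line 3 remove [lzy,zpkq,tdtp] add [awmi,bvjib] -> 7 lines: imh ekae piqu awmi bvjib tgiv tnw
Hunk 2: at line 3 remove [awmi,bvjib] add [yjoh,hqg] -> 7 lines: imh ekae piqu yjoh hqg tgiv tnw
Hunk 3: at line 1 remove [ekae,piqu] add [dbm] -> 6 lines: imh dbm yjoh hqg tgiv tnw
Hunk 4: at line 2 remove [yjoh,hqg,tgiv] add [fjej,txlgy,rmh] -> 6 lines: imh dbm fjej txlgy rmh tnw
Final line count: 6

Answer: 6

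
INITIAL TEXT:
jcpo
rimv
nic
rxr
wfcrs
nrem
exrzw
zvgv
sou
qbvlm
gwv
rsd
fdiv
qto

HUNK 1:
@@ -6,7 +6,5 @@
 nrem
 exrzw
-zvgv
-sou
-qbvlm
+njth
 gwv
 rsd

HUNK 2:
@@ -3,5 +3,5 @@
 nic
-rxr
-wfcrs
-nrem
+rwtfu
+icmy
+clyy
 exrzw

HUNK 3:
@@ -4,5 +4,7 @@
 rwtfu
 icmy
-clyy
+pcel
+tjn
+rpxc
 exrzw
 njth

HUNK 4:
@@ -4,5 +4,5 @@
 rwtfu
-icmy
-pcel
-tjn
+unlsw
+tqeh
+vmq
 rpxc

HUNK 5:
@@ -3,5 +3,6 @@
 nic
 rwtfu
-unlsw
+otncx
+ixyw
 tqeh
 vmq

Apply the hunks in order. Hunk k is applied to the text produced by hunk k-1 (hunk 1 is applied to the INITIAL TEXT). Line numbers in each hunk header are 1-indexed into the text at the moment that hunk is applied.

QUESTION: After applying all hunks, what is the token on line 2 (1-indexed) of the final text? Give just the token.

Answer: rimv

Derivation:
Hunk 1: at line 6 remove [zvgv,sou,qbvlm] add [njth] -> 12 lines: jcpo rimv nic rxr wfcrs nrem exrzw njth gwv rsd fdiv qto
Hunk 2: at line 3 remove [rxr,wfcrs,nrem] add [rwtfu,icmy,clyy] -> 12 lines: jcpo rimv nic rwtfu icmy clyy exrzw njth gwv rsd fdiv qto
Hunk 3: at line 4 remove [clyy] add [pcel,tjn,rpxc] -> 14 lines: jcpo rimv nic rwtfu icmy pcel tjn rpxc exrzw njth gwv rsd fdiv qto
Hunk 4: at line 4 remove [icmy,pcel,tjn] add [unlsw,tqeh,vmq] -> 14 lines: jcpo rimv nic rwtfu unlsw tqeh vmq rpxc exrzw njth gwv rsd fdiv qto
Hunk 5: at line 3 remove [unlsw] add [otncx,ixyw] -> 15 lines: jcpo rimv nic rwtfu otncx ixyw tqeh vmq rpxc exrzw njth gwv rsd fdiv qto
Final line 2: rimv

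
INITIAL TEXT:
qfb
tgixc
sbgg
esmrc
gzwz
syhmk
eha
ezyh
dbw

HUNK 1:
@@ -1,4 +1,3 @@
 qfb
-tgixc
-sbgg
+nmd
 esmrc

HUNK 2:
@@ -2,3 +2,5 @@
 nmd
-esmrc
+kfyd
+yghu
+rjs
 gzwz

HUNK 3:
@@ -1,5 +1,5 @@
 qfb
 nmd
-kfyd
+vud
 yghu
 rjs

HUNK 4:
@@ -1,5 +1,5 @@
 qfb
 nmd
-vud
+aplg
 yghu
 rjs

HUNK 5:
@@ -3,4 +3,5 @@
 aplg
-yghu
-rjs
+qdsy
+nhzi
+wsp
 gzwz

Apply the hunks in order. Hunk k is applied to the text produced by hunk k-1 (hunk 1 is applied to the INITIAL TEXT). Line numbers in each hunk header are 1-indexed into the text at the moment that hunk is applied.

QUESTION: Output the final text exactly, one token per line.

Hunk 1: at line 1 remove [tgixc,sbgg] add [nmd] -> 8 lines: qfb nmd esmrc gzwz syhmk eha ezyh dbw
Hunk 2: at line 2 remove [esmrc] add [kfyd,yghu,rjs] -> 10 lines: qfb nmd kfyd yghu rjs gzwz syhmk eha ezyh dbw
Hunk 3: at line 1 remove [kfyd] add [vud] -> 10 lines: qfb nmd vud yghu rjs gzwz syhmk eha ezyh dbw
Hunk 4: at line 1 remove [vud] add [aplg] -> 10 lines: qfb nmd aplg yghu rjs gzwz syhmk eha ezyh dbw
Hunk 5: at line 3 remove [yghu,rjs] add [qdsy,nhzi,wsp] -> 11 lines: qfb nmd aplg qdsy nhzi wsp gzwz syhmk eha ezyh dbw

Answer: qfb
nmd
aplg
qdsy
nhzi
wsp
gzwz
syhmk
eha
ezyh
dbw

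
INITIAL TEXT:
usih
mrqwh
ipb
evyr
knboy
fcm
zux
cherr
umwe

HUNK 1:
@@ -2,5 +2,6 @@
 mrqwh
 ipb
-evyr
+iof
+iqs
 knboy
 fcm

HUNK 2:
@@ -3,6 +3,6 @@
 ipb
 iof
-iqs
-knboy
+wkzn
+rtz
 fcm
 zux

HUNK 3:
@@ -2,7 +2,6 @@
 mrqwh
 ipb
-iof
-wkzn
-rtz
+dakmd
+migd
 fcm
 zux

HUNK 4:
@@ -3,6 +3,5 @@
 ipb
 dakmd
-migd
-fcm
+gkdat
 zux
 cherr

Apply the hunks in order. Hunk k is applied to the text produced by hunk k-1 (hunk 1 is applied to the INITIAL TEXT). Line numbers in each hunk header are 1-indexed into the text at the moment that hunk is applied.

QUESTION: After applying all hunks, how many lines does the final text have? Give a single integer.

Answer: 8

Derivation:
Hunk 1: at line 2 remove [evyr] add [iof,iqs] -> 10 lines: usih mrqwh ipb iof iqs knboy fcm zux cherr umwe
Hunk 2: at line 3 remove [iqs,knboy] add [wkzn,rtz] -> 10 lines: usih mrqwh ipb iof wkzn rtz fcm zux cherr umwe
Hunk 3: at line 2 remove [iof,wkzn,rtz] add [dakmd,migd] -> 9 lines: usih mrqwh ipb dakmd migd fcm zux cherr umwe
Hunk 4: at line 3 remove [migd,fcm] add [gkdat] -> 8 lines: usih mrqwh ipb dakmd gkdat zux cherr umwe
Final line count: 8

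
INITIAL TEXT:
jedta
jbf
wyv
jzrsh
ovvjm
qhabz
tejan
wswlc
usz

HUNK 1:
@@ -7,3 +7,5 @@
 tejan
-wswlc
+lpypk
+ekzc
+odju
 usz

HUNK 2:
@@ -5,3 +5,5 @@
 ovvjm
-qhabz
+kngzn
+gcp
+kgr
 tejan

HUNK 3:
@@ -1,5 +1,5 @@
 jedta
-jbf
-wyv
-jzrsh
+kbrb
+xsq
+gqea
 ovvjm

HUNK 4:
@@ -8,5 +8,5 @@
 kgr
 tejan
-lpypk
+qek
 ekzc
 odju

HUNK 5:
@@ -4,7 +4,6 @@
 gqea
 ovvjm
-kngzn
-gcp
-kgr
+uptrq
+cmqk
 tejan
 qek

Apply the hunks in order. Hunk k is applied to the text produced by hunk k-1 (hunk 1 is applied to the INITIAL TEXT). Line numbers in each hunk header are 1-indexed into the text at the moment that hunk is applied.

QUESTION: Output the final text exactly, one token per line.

Answer: jedta
kbrb
xsq
gqea
ovvjm
uptrq
cmqk
tejan
qek
ekzc
odju
usz

Derivation:
Hunk 1: at line 7 remove [wswlc] add [lpypk,ekzc,odju] -> 11 lines: jedta jbf wyv jzrsh ovvjm qhabz tejan lpypk ekzc odju usz
Hunk 2: at line 5 remove [qhabz] add [kngzn,gcp,kgr] -> 13 lines: jedta jbf wyv jzrsh ovvjm kngzn gcp kgr tejan lpypk ekzc odju usz
Hunk 3: at line 1 remove [jbf,wyv,jzrsh] add [kbrb,xsq,gqea] -> 13 lines: jedta kbrb xsq gqea ovvjm kngzn gcp kgr tejan lpypk ekzc odju usz
Hunk 4: at line 8 remove [lpypk] add [qek] -> 13 lines: jedta kbrb xsq gqea ovvjm kngzn gcp kgr tejan qek ekzc odju usz
Hunk 5: at line 4 remove [kngzn,gcp,kgr] add [uptrq,cmqk] -> 12 lines: jedta kbrb xsq gqea ovvjm uptrq cmqk tejan qek ekzc odju usz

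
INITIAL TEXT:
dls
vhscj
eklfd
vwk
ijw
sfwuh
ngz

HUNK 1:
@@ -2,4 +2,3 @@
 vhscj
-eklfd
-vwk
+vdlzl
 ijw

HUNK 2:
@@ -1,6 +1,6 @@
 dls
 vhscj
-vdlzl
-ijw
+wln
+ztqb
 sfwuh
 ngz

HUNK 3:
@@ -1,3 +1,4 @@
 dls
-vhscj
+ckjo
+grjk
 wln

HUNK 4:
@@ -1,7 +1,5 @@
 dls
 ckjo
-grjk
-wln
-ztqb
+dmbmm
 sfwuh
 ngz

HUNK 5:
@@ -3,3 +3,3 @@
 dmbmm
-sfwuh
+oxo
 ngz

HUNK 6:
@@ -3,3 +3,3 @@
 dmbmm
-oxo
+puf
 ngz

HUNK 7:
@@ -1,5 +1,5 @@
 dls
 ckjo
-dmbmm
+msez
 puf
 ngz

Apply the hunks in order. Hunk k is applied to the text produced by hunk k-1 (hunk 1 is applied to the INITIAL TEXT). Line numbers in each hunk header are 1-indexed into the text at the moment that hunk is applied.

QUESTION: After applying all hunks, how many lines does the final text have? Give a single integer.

Hunk 1: at line 2 remove [eklfd,vwk] add [vdlzl] -> 6 lines: dls vhscj vdlzl ijw sfwuh ngz
Hunk 2: at line 1 remove [vdlzl,ijw] add [wln,ztqb] -> 6 lines: dls vhscj wln ztqb sfwuh ngz
Hunk 3: at line 1 remove [vhscj] add [ckjo,grjk] -> 7 lines: dls ckjo grjk wln ztqb sfwuh ngz
Hunk 4: at line 1 remove [grjk,wln,ztqb] add [dmbmm] -> 5 lines: dls ckjo dmbmm sfwuh ngz
Hunk 5: at line 3 remove [sfwuh] add [oxo] -> 5 lines: dls ckjo dmbmm oxo ngz
Hunk 6: at line 3 remove [oxo] add [puf] -> 5 lines: dls ckjo dmbmm puf ngz
Hunk 7: at line 1 remove [dmbmm] add [msez] -> 5 lines: dls ckjo msez puf ngz
Final line count: 5

Answer: 5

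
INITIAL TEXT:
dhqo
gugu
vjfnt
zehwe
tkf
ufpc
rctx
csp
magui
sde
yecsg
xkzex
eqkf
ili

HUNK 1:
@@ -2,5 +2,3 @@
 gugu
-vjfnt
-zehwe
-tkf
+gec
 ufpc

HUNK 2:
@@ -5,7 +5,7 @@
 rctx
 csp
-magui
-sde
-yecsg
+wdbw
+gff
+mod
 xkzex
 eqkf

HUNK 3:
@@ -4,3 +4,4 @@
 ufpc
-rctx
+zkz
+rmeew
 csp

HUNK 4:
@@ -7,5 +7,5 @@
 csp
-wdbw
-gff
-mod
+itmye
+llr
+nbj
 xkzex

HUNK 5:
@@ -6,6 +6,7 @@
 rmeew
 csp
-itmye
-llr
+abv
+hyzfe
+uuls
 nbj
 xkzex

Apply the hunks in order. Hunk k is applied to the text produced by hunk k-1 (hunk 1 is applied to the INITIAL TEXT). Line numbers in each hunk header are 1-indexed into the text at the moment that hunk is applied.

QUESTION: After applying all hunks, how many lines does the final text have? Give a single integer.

Hunk 1: at line 2 remove [vjfnt,zehwe,tkf] add [gec] -> 12 lines: dhqo gugu gec ufpc rctx csp magui sde yecsg xkzex eqkf ili
Hunk 2: at line 5 remove [magui,sde,yecsg] add [wdbw,gff,mod] -> 12 lines: dhqo gugu gec ufpc rctx csp wdbw gff mod xkzex eqkf ili
Hunk 3: at line 4 remove [rctx] add [zkz,rmeew] -> 13 lines: dhqo gugu gec ufpc zkz rmeew csp wdbw gff mod xkzex eqkf ili
Hunk 4: at line 7 remove [wdbw,gff,mod] add [itmye,llr,nbj] -> 13 lines: dhqo gugu gec ufpc zkz rmeew csp itmye llr nbj xkzex eqkf ili
Hunk 5: at line 6 remove [itmye,llr] add [abv,hyzfe,uuls] -> 14 lines: dhqo gugu gec ufpc zkz rmeew csp abv hyzfe uuls nbj xkzex eqkf ili
Final line count: 14

Answer: 14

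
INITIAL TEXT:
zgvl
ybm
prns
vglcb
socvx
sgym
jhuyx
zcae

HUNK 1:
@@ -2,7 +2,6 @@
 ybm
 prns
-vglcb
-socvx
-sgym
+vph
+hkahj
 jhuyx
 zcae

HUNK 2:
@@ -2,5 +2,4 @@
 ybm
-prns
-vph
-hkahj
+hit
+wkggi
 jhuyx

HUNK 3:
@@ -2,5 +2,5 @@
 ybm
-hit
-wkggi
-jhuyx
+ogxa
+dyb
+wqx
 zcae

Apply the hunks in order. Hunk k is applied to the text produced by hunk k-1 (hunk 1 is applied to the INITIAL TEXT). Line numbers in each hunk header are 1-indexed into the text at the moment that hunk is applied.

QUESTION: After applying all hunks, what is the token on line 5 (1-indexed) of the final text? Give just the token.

Hunk 1: at line 2 remove [vglcb,socvx,sgym] add [vph,hkahj] -> 7 lines: zgvl ybm prns vph hkahj jhuyx zcae
Hunk 2: at line 2 remove [prns,vph,hkahj] add [hit,wkggi] -> 6 lines: zgvl ybm hit wkggi jhuyx zcae
Hunk 3: at line 2 remove [hit,wkggi,jhuyx] add [ogxa,dyb,wqx] -> 6 lines: zgvl ybm ogxa dyb wqx zcae
Final line 5: wqx

Answer: wqx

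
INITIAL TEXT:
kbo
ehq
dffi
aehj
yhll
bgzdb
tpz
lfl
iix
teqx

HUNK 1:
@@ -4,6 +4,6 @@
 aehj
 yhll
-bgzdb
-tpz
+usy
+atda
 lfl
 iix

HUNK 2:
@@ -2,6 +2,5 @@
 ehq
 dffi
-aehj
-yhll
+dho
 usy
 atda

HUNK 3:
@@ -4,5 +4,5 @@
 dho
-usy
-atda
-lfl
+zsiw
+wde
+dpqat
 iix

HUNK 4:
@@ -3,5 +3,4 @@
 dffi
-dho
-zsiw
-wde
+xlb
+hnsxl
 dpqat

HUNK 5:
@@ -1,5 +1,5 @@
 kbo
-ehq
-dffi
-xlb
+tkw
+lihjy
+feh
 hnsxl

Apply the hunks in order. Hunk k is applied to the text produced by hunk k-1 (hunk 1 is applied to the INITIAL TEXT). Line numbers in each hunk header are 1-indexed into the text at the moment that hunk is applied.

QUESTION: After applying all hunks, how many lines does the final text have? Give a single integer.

Hunk 1: at line 4 remove [bgzdb,tpz] add [usy,atda] -> 10 lines: kbo ehq dffi aehj yhll usy atda lfl iix teqx
Hunk 2: at line 2 remove [aehj,yhll] add [dho] -> 9 lines: kbo ehq dffi dho usy atda lfl iix teqx
Hunk 3: at line 4 remove [usy,atda,lfl] add [zsiw,wde,dpqat] -> 9 lines: kbo ehq dffi dho zsiw wde dpqat iix teqx
Hunk 4: at line 3 remove [dho,zsiw,wde] add [xlb,hnsxl] -> 8 lines: kbo ehq dffi xlb hnsxl dpqat iix teqx
Hunk 5: at line 1 remove [ehq,dffi,xlb] add [tkw,lihjy,feh] -> 8 lines: kbo tkw lihjy feh hnsxl dpqat iix teqx
Final line count: 8

Answer: 8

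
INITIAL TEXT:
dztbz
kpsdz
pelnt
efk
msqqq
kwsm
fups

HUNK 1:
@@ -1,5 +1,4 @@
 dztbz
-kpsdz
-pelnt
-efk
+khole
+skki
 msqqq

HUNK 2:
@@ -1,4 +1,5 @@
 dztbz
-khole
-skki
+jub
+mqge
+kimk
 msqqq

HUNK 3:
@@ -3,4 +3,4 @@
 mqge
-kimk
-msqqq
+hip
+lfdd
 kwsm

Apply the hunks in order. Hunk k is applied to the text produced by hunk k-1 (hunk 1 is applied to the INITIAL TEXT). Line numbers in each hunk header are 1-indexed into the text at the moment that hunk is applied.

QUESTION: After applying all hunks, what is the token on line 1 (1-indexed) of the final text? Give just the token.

Hunk 1: at line 1 remove [kpsdz,pelnt,efk] add [khole,skki] -> 6 lines: dztbz khole skki msqqq kwsm fups
Hunk 2: at line 1 remove [khole,skki] add [jub,mqge,kimk] -> 7 lines: dztbz jub mqge kimk msqqq kwsm fups
Hunk 3: at line 3 remove [kimk,msqqq] add [hip,lfdd] -> 7 lines: dztbz jub mqge hip lfdd kwsm fups
Final line 1: dztbz

Answer: dztbz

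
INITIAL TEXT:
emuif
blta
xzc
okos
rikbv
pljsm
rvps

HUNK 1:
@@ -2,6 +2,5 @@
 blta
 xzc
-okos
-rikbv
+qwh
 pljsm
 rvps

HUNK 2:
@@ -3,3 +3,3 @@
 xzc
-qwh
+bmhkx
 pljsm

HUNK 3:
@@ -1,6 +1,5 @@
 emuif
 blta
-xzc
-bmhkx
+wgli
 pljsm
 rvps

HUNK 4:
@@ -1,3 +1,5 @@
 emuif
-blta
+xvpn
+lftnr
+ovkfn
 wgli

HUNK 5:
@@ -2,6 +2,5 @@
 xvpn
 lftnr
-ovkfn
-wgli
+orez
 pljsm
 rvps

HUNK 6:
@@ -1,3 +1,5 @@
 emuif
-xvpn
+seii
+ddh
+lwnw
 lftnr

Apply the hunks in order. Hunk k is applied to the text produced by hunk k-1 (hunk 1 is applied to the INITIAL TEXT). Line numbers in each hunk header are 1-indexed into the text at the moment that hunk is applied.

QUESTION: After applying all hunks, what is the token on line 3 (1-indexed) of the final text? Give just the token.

Answer: ddh

Derivation:
Hunk 1: at line 2 remove [okos,rikbv] add [qwh] -> 6 lines: emuif blta xzc qwh pljsm rvps
Hunk 2: at line 3 remove [qwh] add [bmhkx] -> 6 lines: emuif blta xzc bmhkx pljsm rvps
Hunk 3: at line 1 remove [xzc,bmhkx] add [wgli] -> 5 lines: emuif blta wgli pljsm rvps
Hunk 4: at line 1 remove [blta] add [xvpn,lftnr,ovkfn] -> 7 lines: emuif xvpn lftnr ovkfn wgli pljsm rvps
Hunk 5: at line 2 remove [ovkfn,wgli] add [orez] -> 6 lines: emuif xvpn lftnr orez pljsm rvps
Hunk 6: at line 1 remove [xvpn] add [seii,ddh,lwnw] -> 8 lines: emuif seii ddh lwnw lftnr orez pljsm rvps
Final line 3: ddh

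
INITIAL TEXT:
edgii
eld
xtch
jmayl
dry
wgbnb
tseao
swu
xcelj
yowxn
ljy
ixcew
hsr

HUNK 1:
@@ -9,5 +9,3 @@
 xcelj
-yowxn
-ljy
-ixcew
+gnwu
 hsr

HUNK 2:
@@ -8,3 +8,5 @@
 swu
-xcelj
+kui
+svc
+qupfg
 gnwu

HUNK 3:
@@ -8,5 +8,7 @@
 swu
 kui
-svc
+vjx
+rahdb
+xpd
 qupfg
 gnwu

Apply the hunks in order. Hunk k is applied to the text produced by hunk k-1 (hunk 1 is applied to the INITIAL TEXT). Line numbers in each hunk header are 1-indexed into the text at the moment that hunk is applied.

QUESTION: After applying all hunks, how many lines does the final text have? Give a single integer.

Hunk 1: at line 9 remove [yowxn,ljy,ixcew] add [gnwu] -> 11 lines: edgii eld xtch jmayl dry wgbnb tseao swu xcelj gnwu hsr
Hunk 2: at line 8 remove [xcelj] add [kui,svc,qupfg] -> 13 lines: edgii eld xtch jmayl dry wgbnb tseao swu kui svc qupfg gnwu hsr
Hunk 3: at line 8 remove [svc] add [vjx,rahdb,xpd] -> 15 lines: edgii eld xtch jmayl dry wgbnb tseao swu kui vjx rahdb xpd qupfg gnwu hsr
Final line count: 15

Answer: 15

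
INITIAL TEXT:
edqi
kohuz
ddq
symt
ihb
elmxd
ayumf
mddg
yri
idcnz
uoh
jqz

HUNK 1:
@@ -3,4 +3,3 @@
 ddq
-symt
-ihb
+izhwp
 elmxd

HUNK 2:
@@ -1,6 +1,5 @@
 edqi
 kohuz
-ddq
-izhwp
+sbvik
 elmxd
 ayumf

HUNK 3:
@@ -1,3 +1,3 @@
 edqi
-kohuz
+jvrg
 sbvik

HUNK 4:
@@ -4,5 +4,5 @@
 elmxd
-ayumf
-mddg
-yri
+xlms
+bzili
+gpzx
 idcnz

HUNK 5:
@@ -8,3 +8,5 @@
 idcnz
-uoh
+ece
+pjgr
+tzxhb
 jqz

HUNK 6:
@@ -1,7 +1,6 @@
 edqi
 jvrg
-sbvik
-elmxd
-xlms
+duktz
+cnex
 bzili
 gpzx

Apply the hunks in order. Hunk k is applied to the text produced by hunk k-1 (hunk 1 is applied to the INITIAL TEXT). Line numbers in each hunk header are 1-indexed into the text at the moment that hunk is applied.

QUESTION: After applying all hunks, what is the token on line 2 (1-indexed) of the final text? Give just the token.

Answer: jvrg

Derivation:
Hunk 1: at line 3 remove [symt,ihb] add [izhwp] -> 11 lines: edqi kohuz ddq izhwp elmxd ayumf mddg yri idcnz uoh jqz
Hunk 2: at line 1 remove [ddq,izhwp] add [sbvik] -> 10 lines: edqi kohuz sbvik elmxd ayumf mddg yri idcnz uoh jqz
Hunk 3: at line 1 remove [kohuz] add [jvrg] -> 10 lines: edqi jvrg sbvik elmxd ayumf mddg yri idcnz uoh jqz
Hunk 4: at line 4 remove [ayumf,mddg,yri] add [xlms,bzili,gpzx] -> 10 lines: edqi jvrg sbvik elmxd xlms bzili gpzx idcnz uoh jqz
Hunk 5: at line 8 remove [uoh] add [ece,pjgr,tzxhb] -> 12 lines: edqi jvrg sbvik elmxd xlms bzili gpzx idcnz ece pjgr tzxhb jqz
Hunk 6: at line 1 remove [sbvik,elmxd,xlms] add [duktz,cnex] -> 11 lines: edqi jvrg duktz cnex bzili gpzx idcnz ece pjgr tzxhb jqz
Final line 2: jvrg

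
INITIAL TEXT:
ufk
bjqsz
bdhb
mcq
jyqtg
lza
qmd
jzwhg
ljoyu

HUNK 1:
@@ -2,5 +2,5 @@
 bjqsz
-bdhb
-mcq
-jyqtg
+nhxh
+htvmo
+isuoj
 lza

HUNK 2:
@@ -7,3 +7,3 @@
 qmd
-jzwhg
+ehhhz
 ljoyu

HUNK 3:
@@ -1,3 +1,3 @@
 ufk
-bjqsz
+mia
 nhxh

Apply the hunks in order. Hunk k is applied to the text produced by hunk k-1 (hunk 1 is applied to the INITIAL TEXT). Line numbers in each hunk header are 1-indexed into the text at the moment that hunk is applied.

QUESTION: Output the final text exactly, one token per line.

Answer: ufk
mia
nhxh
htvmo
isuoj
lza
qmd
ehhhz
ljoyu

Derivation:
Hunk 1: at line 2 remove [bdhb,mcq,jyqtg] add [nhxh,htvmo,isuoj] -> 9 lines: ufk bjqsz nhxh htvmo isuoj lza qmd jzwhg ljoyu
Hunk 2: at line 7 remove [jzwhg] add [ehhhz] -> 9 lines: ufk bjqsz nhxh htvmo isuoj lza qmd ehhhz ljoyu
Hunk 3: at line 1 remove [bjqsz] add [mia] -> 9 lines: ufk mia nhxh htvmo isuoj lza qmd ehhhz ljoyu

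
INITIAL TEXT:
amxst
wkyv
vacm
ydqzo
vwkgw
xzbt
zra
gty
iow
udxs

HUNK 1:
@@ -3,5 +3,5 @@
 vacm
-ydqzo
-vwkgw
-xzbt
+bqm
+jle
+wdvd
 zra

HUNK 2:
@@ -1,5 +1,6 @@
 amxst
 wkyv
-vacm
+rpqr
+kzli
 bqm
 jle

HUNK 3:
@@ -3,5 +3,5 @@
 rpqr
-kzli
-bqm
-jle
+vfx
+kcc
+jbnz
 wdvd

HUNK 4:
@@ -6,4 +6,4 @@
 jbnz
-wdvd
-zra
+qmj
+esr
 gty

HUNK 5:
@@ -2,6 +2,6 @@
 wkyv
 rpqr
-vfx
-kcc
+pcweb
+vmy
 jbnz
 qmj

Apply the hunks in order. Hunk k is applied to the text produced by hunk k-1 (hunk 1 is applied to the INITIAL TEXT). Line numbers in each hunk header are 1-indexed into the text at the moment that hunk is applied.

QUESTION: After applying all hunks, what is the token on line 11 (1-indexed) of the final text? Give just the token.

Hunk 1: at line 3 remove [ydqzo,vwkgw,xzbt] add [bqm,jle,wdvd] -> 10 lines: amxst wkyv vacm bqm jle wdvd zra gty iow udxs
Hunk 2: at line 1 remove [vacm] add [rpqr,kzli] -> 11 lines: amxst wkyv rpqr kzli bqm jle wdvd zra gty iow udxs
Hunk 3: at line 3 remove [kzli,bqm,jle] add [vfx,kcc,jbnz] -> 11 lines: amxst wkyv rpqr vfx kcc jbnz wdvd zra gty iow udxs
Hunk 4: at line 6 remove [wdvd,zra] add [qmj,esr] -> 11 lines: amxst wkyv rpqr vfx kcc jbnz qmj esr gty iow udxs
Hunk 5: at line 2 remove [vfx,kcc] add [pcweb,vmy] -> 11 lines: amxst wkyv rpqr pcweb vmy jbnz qmj esr gty iow udxs
Final line 11: udxs

Answer: udxs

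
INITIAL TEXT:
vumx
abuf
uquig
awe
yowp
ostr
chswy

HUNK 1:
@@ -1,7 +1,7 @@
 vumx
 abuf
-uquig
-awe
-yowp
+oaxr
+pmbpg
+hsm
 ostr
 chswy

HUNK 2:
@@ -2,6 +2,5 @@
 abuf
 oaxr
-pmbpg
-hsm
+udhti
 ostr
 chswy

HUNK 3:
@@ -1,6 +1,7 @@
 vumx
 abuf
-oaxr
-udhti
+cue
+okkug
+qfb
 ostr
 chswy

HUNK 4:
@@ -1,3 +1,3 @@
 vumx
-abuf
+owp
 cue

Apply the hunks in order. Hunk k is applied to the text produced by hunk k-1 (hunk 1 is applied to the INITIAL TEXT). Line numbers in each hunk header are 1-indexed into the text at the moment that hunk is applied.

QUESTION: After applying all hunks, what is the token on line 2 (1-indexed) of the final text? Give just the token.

Hunk 1: at line 1 remove [uquig,awe,yowp] add [oaxr,pmbpg,hsm] -> 7 lines: vumx abuf oaxr pmbpg hsm ostr chswy
Hunk 2: at line 2 remove [pmbpg,hsm] add [udhti] -> 6 lines: vumx abuf oaxr udhti ostr chswy
Hunk 3: at line 1 remove [oaxr,udhti] add [cue,okkug,qfb] -> 7 lines: vumx abuf cue okkug qfb ostr chswy
Hunk 4: at line 1 remove [abuf] add [owp] -> 7 lines: vumx owp cue okkug qfb ostr chswy
Final line 2: owp

Answer: owp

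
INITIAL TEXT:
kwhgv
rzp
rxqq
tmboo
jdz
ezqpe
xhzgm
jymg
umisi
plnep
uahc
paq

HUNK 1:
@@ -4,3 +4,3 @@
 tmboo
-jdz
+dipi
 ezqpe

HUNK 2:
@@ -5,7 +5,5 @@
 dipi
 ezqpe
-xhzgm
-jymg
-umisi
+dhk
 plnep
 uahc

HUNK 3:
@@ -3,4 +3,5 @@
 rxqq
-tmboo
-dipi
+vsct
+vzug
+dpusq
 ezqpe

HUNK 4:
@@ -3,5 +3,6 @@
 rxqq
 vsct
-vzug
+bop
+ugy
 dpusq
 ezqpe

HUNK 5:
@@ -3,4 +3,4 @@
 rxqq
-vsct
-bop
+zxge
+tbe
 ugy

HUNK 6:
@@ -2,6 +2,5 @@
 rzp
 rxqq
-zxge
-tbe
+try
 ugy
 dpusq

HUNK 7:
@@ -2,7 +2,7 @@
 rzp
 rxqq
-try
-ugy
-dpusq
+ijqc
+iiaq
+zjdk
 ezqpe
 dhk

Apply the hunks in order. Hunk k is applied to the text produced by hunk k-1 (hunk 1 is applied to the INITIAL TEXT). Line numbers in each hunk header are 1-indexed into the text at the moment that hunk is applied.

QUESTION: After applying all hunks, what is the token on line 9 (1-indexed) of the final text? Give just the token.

Answer: plnep

Derivation:
Hunk 1: at line 4 remove [jdz] add [dipi] -> 12 lines: kwhgv rzp rxqq tmboo dipi ezqpe xhzgm jymg umisi plnep uahc paq
Hunk 2: at line 5 remove [xhzgm,jymg,umisi] add [dhk] -> 10 lines: kwhgv rzp rxqq tmboo dipi ezqpe dhk plnep uahc paq
Hunk 3: at line 3 remove [tmboo,dipi] add [vsct,vzug,dpusq] -> 11 lines: kwhgv rzp rxqq vsct vzug dpusq ezqpe dhk plnep uahc paq
Hunk 4: at line 3 remove [vzug] add [bop,ugy] -> 12 lines: kwhgv rzp rxqq vsct bop ugy dpusq ezqpe dhk plnep uahc paq
Hunk 5: at line 3 remove [vsct,bop] add [zxge,tbe] -> 12 lines: kwhgv rzp rxqq zxge tbe ugy dpusq ezqpe dhk plnep uahc paq
Hunk 6: at line 2 remove [zxge,tbe] add [try] -> 11 lines: kwhgv rzp rxqq try ugy dpusq ezqpe dhk plnep uahc paq
Hunk 7: at line 2 remove [try,ugy,dpusq] add [ijqc,iiaq,zjdk] -> 11 lines: kwhgv rzp rxqq ijqc iiaq zjdk ezqpe dhk plnep uahc paq
Final line 9: plnep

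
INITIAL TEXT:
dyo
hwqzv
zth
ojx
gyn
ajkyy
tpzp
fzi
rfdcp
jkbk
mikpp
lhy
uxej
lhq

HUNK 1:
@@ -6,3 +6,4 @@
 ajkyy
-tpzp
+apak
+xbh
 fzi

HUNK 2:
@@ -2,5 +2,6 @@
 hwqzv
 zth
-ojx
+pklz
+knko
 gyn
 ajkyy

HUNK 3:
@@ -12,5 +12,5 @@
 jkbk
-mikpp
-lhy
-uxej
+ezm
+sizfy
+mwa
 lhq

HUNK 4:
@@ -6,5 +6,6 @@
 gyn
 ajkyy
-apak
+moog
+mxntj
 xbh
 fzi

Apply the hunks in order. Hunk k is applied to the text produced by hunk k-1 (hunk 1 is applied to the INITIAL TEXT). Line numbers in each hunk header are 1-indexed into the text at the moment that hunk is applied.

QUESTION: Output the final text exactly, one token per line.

Hunk 1: at line 6 remove [tpzp] add [apak,xbh] -> 15 lines: dyo hwqzv zth ojx gyn ajkyy apak xbh fzi rfdcp jkbk mikpp lhy uxej lhq
Hunk 2: at line 2 remove [ojx] add [pklz,knko] -> 16 lines: dyo hwqzv zth pklz knko gyn ajkyy apak xbh fzi rfdcp jkbk mikpp lhy uxej lhq
Hunk 3: at line 12 remove [mikpp,lhy,uxej] add [ezm,sizfy,mwa] -> 16 lines: dyo hwqzv zth pklz knko gyn ajkyy apak xbh fzi rfdcp jkbk ezm sizfy mwa lhq
Hunk 4: at line 6 remove [apak] add [moog,mxntj] -> 17 lines: dyo hwqzv zth pklz knko gyn ajkyy moog mxntj xbh fzi rfdcp jkbk ezm sizfy mwa lhq

Answer: dyo
hwqzv
zth
pklz
knko
gyn
ajkyy
moog
mxntj
xbh
fzi
rfdcp
jkbk
ezm
sizfy
mwa
lhq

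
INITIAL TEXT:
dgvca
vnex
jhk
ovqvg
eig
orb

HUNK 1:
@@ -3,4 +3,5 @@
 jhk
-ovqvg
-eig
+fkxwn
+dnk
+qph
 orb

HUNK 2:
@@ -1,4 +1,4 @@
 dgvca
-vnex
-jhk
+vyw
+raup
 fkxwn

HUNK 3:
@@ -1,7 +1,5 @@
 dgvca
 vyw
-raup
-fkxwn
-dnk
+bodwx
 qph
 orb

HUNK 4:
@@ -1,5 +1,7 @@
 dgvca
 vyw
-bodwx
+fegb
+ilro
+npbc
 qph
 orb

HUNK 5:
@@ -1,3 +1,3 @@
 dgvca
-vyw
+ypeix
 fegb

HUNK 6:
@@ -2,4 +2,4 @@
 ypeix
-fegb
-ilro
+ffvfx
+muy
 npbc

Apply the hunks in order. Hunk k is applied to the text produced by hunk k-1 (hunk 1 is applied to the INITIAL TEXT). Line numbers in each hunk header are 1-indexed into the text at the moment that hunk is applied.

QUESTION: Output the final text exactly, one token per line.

Answer: dgvca
ypeix
ffvfx
muy
npbc
qph
orb

Derivation:
Hunk 1: at line 3 remove [ovqvg,eig] add [fkxwn,dnk,qph] -> 7 lines: dgvca vnex jhk fkxwn dnk qph orb
Hunk 2: at line 1 remove [vnex,jhk] add [vyw,raup] -> 7 lines: dgvca vyw raup fkxwn dnk qph orb
Hunk 3: at line 1 remove [raup,fkxwn,dnk] add [bodwx] -> 5 lines: dgvca vyw bodwx qph orb
Hunk 4: at line 1 remove [bodwx] add [fegb,ilro,npbc] -> 7 lines: dgvca vyw fegb ilro npbc qph orb
Hunk 5: at line 1 remove [vyw] add [ypeix] -> 7 lines: dgvca ypeix fegb ilro npbc qph orb
Hunk 6: at line 2 remove [fegb,ilro] add [ffvfx,muy] -> 7 lines: dgvca ypeix ffvfx muy npbc qph orb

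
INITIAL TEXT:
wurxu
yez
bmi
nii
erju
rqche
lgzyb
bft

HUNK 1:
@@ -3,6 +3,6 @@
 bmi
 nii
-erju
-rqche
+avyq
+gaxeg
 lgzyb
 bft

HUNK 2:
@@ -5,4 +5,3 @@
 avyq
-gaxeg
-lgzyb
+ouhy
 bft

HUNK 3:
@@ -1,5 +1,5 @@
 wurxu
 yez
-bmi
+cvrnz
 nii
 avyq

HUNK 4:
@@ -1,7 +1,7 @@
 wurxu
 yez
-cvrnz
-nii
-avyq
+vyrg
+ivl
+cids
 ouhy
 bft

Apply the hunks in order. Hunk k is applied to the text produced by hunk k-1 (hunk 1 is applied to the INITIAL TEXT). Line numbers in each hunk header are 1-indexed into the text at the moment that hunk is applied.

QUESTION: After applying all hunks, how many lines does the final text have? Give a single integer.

Hunk 1: at line 3 remove [erju,rqche] add [avyq,gaxeg] -> 8 lines: wurxu yez bmi nii avyq gaxeg lgzyb bft
Hunk 2: at line 5 remove [gaxeg,lgzyb] add [ouhy] -> 7 lines: wurxu yez bmi nii avyq ouhy bft
Hunk 3: at line 1 remove [bmi] add [cvrnz] -> 7 lines: wurxu yez cvrnz nii avyq ouhy bft
Hunk 4: at line 1 remove [cvrnz,nii,avyq] add [vyrg,ivl,cids] -> 7 lines: wurxu yez vyrg ivl cids ouhy bft
Final line count: 7

Answer: 7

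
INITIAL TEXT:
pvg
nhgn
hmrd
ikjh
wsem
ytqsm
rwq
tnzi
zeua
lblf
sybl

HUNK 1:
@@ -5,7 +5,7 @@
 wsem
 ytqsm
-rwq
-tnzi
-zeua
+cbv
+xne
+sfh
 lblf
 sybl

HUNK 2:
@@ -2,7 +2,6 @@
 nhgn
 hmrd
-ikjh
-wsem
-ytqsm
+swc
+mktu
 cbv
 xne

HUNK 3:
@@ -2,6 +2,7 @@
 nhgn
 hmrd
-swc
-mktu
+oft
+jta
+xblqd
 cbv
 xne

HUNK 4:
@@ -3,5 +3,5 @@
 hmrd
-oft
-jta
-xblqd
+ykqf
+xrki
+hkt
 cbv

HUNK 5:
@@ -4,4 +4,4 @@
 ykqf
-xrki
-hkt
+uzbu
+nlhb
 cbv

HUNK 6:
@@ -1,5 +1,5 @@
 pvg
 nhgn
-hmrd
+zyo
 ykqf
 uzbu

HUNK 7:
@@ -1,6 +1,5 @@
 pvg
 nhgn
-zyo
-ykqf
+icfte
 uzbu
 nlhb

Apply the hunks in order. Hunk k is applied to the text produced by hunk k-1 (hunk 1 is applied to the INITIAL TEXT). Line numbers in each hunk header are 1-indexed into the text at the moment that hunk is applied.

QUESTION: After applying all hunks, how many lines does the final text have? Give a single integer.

Hunk 1: at line 5 remove [rwq,tnzi,zeua] add [cbv,xne,sfh] -> 11 lines: pvg nhgn hmrd ikjh wsem ytqsm cbv xne sfh lblf sybl
Hunk 2: at line 2 remove [ikjh,wsem,ytqsm] add [swc,mktu] -> 10 lines: pvg nhgn hmrd swc mktu cbv xne sfh lblf sybl
Hunk 3: at line 2 remove [swc,mktu] add [oft,jta,xblqd] -> 11 lines: pvg nhgn hmrd oft jta xblqd cbv xne sfh lblf sybl
Hunk 4: at line 3 remove [oft,jta,xblqd] add [ykqf,xrki,hkt] -> 11 lines: pvg nhgn hmrd ykqf xrki hkt cbv xne sfh lblf sybl
Hunk 5: at line 4 remove [xrki,hkt] add [uzbu,nlhb] -> 11 lines: pvg nhgn hmrd ykqf uzbu nlhb cbv xne sfh lblf sybl
Hunk 6: at line 1 remove [hmrd] add [zyo] -> 11 lines: pvg nhgn zyo ykqf uzbu nlhb cbv xne sfh lblf sybl
Hunk 7: at line 1 remove [zyo,ykqf] add [icfte] -> 10 lines: pvg nhgn icfte uzbu nlhb cbv xne sfh lblf sybl
Final line count: 10

Answer: 10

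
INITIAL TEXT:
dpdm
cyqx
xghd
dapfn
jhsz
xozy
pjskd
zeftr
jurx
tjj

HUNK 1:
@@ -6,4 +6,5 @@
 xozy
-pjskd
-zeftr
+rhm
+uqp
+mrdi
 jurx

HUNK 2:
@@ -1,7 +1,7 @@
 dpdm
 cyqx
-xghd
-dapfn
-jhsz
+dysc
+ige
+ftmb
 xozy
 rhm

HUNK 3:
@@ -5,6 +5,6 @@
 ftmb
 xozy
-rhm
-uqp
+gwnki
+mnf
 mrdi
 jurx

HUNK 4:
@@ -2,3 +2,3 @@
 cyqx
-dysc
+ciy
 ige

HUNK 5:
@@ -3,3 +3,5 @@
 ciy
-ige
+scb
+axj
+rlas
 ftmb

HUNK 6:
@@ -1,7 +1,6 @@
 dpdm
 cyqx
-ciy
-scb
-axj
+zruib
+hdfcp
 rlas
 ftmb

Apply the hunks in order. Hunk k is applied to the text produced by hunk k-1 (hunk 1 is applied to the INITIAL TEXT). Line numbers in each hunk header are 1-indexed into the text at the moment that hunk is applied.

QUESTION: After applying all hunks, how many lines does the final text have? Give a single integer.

Answer: 12

Derivation:
Hunk 1: at line 6 remove [pjskd,zeftr] add [rhm,uqp,mrdi] -> 11 lines: dpdm cyqx xghd dapfn jhsz xozy rhm uqp mrdi jurx tjj
Hunk 2: at line 1 remove [xghd,dapfn,jhsz] add [dysc,ige,ftmb] -> 11 lines: dpdm cyqx dysc ige ftmb xozy rhm uqp mrdi jurx tjj
Hunk 3: at line 5 remove [rhm,uqp] add [gwnki,mnf] -> 11 lines: dpdm cyqx dysc ige ftmb xozy gwnki mnf mrdi jurx tjj
Hunk 4: at line 2 remove [dysc] add [ciy] -> 11 lines: dpdm cyqx ciy ige ftmb xozy gwnki mnf mrdi jurx tjj
Hunk 5: at line 3 remove [ige] add [scb,axj,rlas] -> 13 lines: dpdm cyqx ciy scb axj rlas ftmb xozy gwnki mnf mrdi jurx tjj
Hunk 6: at line 1 remove [ciy,scb,axj] add [zruib,hdfcp] -> 12 lines: dpdm cyqx zruib hdfcp rlas ftmb xozy gwnki mnf mrdi jurx tjj
Final line count: 12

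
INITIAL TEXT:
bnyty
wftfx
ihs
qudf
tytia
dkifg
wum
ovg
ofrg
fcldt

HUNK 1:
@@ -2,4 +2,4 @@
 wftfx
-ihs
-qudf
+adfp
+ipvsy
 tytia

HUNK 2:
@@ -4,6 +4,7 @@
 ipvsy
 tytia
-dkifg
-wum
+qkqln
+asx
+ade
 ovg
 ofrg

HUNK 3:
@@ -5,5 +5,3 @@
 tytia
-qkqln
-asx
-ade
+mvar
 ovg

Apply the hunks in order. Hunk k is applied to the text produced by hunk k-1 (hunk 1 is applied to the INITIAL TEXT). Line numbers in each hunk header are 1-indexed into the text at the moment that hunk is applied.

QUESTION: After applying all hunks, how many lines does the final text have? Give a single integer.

Hunk 1: at line 2 remove [ihs,qudf] add [adfp,ipvsy] -> 10 lines: bnyty wftfx adfp ipvsy tytia dkifg wum ovg ofrg fcldt
Hunk 2: at line 4 remove [dkifg,wum] add [qkqln,asx,ade] -> 11 lines: bnyty wftfx adfp ipvsy tytia qkqln asx ade ovg ofrg fcldt
Hunk 3: at line 5 remove [qkqln,asx,ade] add [mvar] -> 9 lines: bnyty wftfx adfp ipvsy tytia mvar ovg ofrg fcldt
Final line count: 9

Answer: 9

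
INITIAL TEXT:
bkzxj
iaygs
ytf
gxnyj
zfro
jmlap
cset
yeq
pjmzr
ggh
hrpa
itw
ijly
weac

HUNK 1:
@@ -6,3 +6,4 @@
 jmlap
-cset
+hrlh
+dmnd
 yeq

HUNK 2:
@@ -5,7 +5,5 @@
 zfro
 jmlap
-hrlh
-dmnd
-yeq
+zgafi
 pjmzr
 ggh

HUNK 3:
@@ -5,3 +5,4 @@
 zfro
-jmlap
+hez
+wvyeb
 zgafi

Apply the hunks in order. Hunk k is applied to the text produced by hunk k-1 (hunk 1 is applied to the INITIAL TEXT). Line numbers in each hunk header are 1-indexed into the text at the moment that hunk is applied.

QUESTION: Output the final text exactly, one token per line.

Answer: bkzxj
iaygs
ytf
gxnyj
zfro
hez
wvyeb
zgafi
pjmzr
ggh
hrpa
itw
ijly
weac

Derivation:
Hunk 1: at line 6 remove [cset] add [hrlh,dmnd] -> 15 lines: bkzxj iaygs ytf gxnyj zfro jmlap hrlh dmnd yeq pjmzr ggh hrpa itw ijly weac
Hunk 2: at line 5 remove [hrlh,dmnd,yeq] add [zgafi] -> 13 lines: bkzxj iaygs ytf gxnyj zfro jmlap zgafi pjmzr ggh hrpa itw ijly weac
Hunk 3: at line 5 remove [jmlap] add [hez,wvyeb] -> 14 lines: bkzxj iaygs ytf gxnyj zfro hez wvyeb zgafi pjmzr ggh hrpa itw ijly weac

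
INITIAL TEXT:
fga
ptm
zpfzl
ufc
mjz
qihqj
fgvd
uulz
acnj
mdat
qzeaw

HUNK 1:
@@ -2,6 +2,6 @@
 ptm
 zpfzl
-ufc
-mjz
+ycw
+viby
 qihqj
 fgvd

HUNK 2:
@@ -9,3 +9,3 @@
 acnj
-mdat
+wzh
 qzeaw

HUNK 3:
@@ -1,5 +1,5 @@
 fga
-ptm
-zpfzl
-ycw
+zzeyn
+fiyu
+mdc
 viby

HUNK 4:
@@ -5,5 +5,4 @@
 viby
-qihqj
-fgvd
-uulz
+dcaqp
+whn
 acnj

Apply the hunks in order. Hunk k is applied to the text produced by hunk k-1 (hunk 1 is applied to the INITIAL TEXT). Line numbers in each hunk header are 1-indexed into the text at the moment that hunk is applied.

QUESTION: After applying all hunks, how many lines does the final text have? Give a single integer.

Hunk 1: at line 2 remove [ufc,mjz] add [ycw,viby] -> 11 lines: fga ptm zpfzl ycw viby qihqj fgvd uulz acnj mdat qzeaw
Hunk 2: at line 9 remove [mdat] add [wzh] -> 11 lines: fga ptm zpfzl ycw viby qihqj fgvd uulz acnj wzh qzeaw
Hunk 3: at line 1 remove [ptm,zpfzl,ycw] add [zzeyn,fiyu,mdc] -> 11 lines: fga zzeyn fiyu mdc viby qihqj fgvd uulz acnj wzh qzeaw
Hunk 4: at line 5 remove [qihqj,fgvd,uulz] add [dcaqp,whn] -> 10 lines: fga zzeyn fiyu mdc viby dcaqp whn acnj wzh qzeaw
Final line count: 10

Answer: 10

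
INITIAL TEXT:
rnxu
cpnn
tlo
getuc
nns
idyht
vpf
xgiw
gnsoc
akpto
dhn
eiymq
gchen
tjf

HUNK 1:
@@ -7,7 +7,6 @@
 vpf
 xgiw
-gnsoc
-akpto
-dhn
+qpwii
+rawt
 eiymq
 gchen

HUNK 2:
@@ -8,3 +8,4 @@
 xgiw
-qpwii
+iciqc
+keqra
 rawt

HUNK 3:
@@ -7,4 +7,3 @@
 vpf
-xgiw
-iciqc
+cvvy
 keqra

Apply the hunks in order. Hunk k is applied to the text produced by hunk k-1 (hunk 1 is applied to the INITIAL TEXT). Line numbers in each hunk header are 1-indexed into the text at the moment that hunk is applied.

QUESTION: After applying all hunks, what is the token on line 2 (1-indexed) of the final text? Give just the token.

Answer: cpnn

Derivation:
Hunk 1: at line 7 remove [gnsoc,akpto,dhn] add [qpwii,rawt] -> 13 lines: rnxu cpnn tlo getuc nns idyht vpf xgiw qpwii rawt eiymq gchen tjf
Hunk 2: at line 8 remove [qpwii] add [iciqc,keqra] -> 14 lines: rnxu cpnn tlo getuc nns idyht vpf xgiw iciqc keqra rawt eiymq gchen tjf
Hunk 3: at line 7 remove [xgiw,iciqc] add [cvvy] -> 13 lines: rnxu cpnn tlo getuc nns idyht vpf cvvy keqra rawt eiymq gchen tjf
Final line 2: cpnn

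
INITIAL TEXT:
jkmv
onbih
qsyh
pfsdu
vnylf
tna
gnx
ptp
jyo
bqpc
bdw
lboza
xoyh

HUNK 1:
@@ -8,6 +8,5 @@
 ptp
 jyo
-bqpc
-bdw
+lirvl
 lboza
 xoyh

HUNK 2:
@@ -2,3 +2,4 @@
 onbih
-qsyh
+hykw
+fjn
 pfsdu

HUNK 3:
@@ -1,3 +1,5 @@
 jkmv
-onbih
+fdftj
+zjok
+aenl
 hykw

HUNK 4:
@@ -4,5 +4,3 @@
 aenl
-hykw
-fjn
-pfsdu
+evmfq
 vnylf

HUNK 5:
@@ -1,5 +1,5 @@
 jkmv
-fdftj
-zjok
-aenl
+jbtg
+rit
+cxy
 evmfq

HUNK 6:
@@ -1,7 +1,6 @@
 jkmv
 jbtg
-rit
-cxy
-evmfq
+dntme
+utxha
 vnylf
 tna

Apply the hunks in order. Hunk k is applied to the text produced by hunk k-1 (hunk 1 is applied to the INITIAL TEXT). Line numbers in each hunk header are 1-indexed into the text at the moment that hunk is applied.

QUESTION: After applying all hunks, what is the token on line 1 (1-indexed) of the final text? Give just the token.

Hunk 1: at line 8 remove [bqpc,bdw] add [lirvl] -> 12 lines: jkmv onbih qsyh pfsdu vnylf tna gnx ptp jyo lirvl lboza xoyh
Hunk 2: at line 2 remove [qsyh] add [hykw,fjn] -> 13 lines: jkmv onbih hykw fjn pfsdu vnylf tna gnx ptp jyo lirvl lboza xoyh
Hunk 3: at line 1 remove [onbih] add [fdftj,zjok,aenl] -> 15 lines: jkmv fdftj zjok aenl hykw fjn pfsdu vnylf tna gnx ptp jyo lirvl lboza xoyh
Hunk 4: at line 4 remove [hykw,fjn,pfsdu] add [evmfq] -> 13 lines: jkmv fdftj zjok aenl evmfq vnylf tna gnx ptp jyo lirvl lboza xoyh
Hunk 5: at line 1 remove [fdftj,zjok,aenl] add [jbtg,rit,cxy] -> 13 lines: jkmv jbtg rit cxy evmfq vnylf tna gnx ptp jyo lirvl lboza xoyh
Hunk 6: at line 1 remove [rit,cxy,evmfq] add [dntme,utxha] -> 12 lines: jkmv jbtg dntme utxha vnylf tna gnx ptp jyo lirvl lboza xoyh
Final line 1: jkmv

Answer: jkmv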